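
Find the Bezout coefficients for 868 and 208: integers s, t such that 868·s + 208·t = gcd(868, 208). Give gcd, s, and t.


Euclidean algorithm on (868, 208) — divide until remainder is 0:
  868 = 4 · 208 + 36
  208 = 5 · 36 + 28
  36 = 1 · 28 + 8
  28 = 3 · 8 + 4
  8 = 2 · 4 + 0
gcd(868, 208) = 4.
Track Bezout coefficients alongside the remainders: start with r₀ = 868 = a·1 + b·0 (s = 1, t = 0) and r₁ = 208 = a·0 + b·1 (s = 0, t = 1); each new remainder r_{k+1} = r_{k-1} − q_k·r_k inherits s_{k+1} = s_{k-1} − q_k·s_k, t_{k+1} = t_{k-1} − q_k·t_k, so r_k = a·s_k + b·t_k at every step:
  q = 4: r = 36, s = 1 − 4·0 = 1, t = 0 − 4·1 = -4  (check: 868·1 + 208·(-4) = 36)
  q = 5: r = 28, s = 0 − 5·1 = -5, t = 1 − 5·(-4) = 21  (check: 868·(-5) + 208·21 = 28)
  q = 1: r = 8, s = 1 − 1·(-5) = 6, t = -4 − 1·21 = -25  (check: 868·6 + 208·(-25) = 8)
  q = 3: r = 4, s = -5 − 3·6 = -23, t = 21 − 3·(-25) = 96  (check: 868·(-23) + 208·96 = 4)
The row with r = 4 (the gcd) gives the Bezout coefficients s = -23, t = 96.
Result: 868 · (-23) + 208 · (96) = 4.

gcd(868, 208) = 4; s = -23, t = 96 (check: 868·(-23) + 208·96 = 4).


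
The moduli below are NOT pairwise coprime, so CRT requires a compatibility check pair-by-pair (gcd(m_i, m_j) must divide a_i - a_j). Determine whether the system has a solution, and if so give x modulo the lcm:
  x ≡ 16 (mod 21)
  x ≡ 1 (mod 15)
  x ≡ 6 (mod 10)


Moduli 21, 15, 10 are not pairwise coprime, so CRT works modulo lcm(m_i) when all pairwise compatibility conditions hold.
Pairwise compatibility: gcd(m_i, m_j) must divide a_i - a_j for every pair.
Merge one congruence at a time:
  Start: x ≡ 16 (mod 21).
  Combine with x ≡ 1 (mod 15): gcd(21, 15) = 3; 1 - 16 = -15, which IS divisible by 3, so compatible.
    Write x = 16 + 21·t and substitute into x ≡ 1 (mod 15): 21·t ≡ 1 − 16 = -15 (mod 15).
    Divide the congruence (and modulus) by g = 3: 7·t ≡ -5 (mod 5).
    Reduce coefficients mod 5: 2·t ≡ 0 (mod 5).
    The inverse of 2 mod 5 is 3 (since 2·3 = 6 = 1·5 + 1), so t ≡ 3·0 = 0 ≡ 0 (mod 5).
    Then x = 16 + 21·0 = 16, valid modulo lcm(21, 15) = 105: x ≡ 16 (mod 105).
  Combine with x ≡ 6 (mod 10): gcd(105, 10) = 5; 6 - 16 = -10, which IS divisible by 5, so compatible.
    Write x = 16 + 105·t and substitute into x ≡ 6 (mod 10): 105·t ≡ 6 − 16 = -10 (mod 10).
    Divide the congruence (and modulus) by g = 5: 21·t ≡ -2 (mod 2).
    Reduce coefficients mod 2: 1·t ≡ 0 (mod 2).
    So t ≡ 0 (mod 2).
    Then x = 16 + 105·0 = 16, valid modulo lcm(105, 10) = 210: x ≡ 16 (mod 210).
Verify: 16 mod 21 = 16, 16 mod 15 = 1, 16 mod 10 = 6.

x ≡ 16 (mod 210).


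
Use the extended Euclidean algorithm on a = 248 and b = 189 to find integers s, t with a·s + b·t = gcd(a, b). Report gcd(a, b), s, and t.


Euclidean algorithm on (248, 189) — divide until remainder is 0:
  248 = 1 · 189 + 59
  189 = 3 · 59 + 12
  59 = 4 · 12 + 11
  12 = 1 · 11 + 1
  11 = 11 · 1 + 0
gcd(248, 189) = 1.
Track Bezout coefficients alongside the remainders: start with r₀ = 248 = a·1 + b·0 (s = 1, t = 0) and r₁ = 189 = a·0 + b·1 (s = 0, t = 1); each new remainder r_{k+1} = r_{k-1} − q_k·r_k inherits s_{k+1} = s_{k-1} − q_k·s_k, t_{k+1} = t_{k-1} − q_k·t_k, so r_k = a·s_k + b·t_k at every step:
  q = 1: r = 59, s = 1 − 1·0 = 1, t = 0 − 1·1 = -1  (check: 248·1 + 189·(-1) = 59)
  q = 3: r = 12, s = 0 − 3·1 = -3, t = 1 − 3·(-1) = 4  (check: 248·(-3) + 189·4 = 12)
  q = 4: r = 11, s = 1 − 4·(-3) = 13, t = -1 − 4·4 = -17  (check: 248·13 + 189·(-17) = 11)
  q = 1: r = 1, s = -3 − 1·13 = -16, t = 4 − 1·(-17) = 21  (check: 248·(-16) + 189·21 = 1)
The row with r = 1 (the gcd) gives the Bezout coefficients s = -16, t = 21.
Result: 248 · (-16) + 189 · (21) = 1.

gcd(248, 189) = 1; s = -16, t = 21 (check: 248·(-16) + 189·21 = 1).


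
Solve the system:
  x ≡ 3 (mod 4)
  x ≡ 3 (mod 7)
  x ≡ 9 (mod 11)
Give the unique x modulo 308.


Moduli 4, 7, 11 are pairwise coprime; by CRT there is a unique solution modulo M = 4 · 7 · 11 = 308.
Solve pairwise, accumulating the modulus:
  Start with x ≡ 3 (mod 4).
  Combine with x ≡ 3 (mod 7): since gcd(4, 7) = 1, we get a unique residue mod 28.
    Write x = 3 + 4·t and substitute into x ≡ 3 (mod 7): 4·t ≡ 3 − 3 = 0 (mod 7).
    The inverse of 4 mod 7 is 2 (since 4·2 = 8 = 1·7 + 1), so t ≡ 2·0 = 0 ≡ 0 (mod 7).
    Then x = 3 + 4·0 = 3, valid modulo lcm(4, 7) = 28: x ≡ 3 (mod 28).
  Combine with x ≡ 9 (mod 11): since gcd(28, 11) = 1, we get a unique residue mod 308.
    Write x = 3 + 28·t and substitute into x ≡ 9 (mod 11): 28·t ≡ 9 − 3 = 6 (mod 11).
    Reduce coefficients mod 11: 6·t ≡ 6 (mod 11).
    The inverse of 6 mod 11 is 2 (since 6·2 = 12 = 1·11 + 1), so t ≡ 2·6 = 12 ≡ 1 (mod 11).
    Then x = 3 + 28·1 = 31, valid modulo lcm(28, 11) = 308: x ≡ 31 (mod 308).
Verify: 31 mod 4 = 3 ✓, 31 mod 7 = 3 ✓, 31 mod 11 = 9 ✓.

x ≡ 31 (mod 308).


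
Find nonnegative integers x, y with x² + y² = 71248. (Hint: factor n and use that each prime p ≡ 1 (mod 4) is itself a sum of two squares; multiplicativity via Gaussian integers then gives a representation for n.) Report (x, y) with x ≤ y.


Step 1: Factor n = 71248 = 2^4 · 61 · 73.
Step 2: Check the mod-4 condition on each prime factor: 2 = 2 (special); 61 ≡ 1 (mod 4), exponent 1; 73 ≡ 1 (mod 4), exponent 1.
All primes ≡ 3 (mod 4) appear to even exponent (or don't appear), so by the two-squares theorem n IS expressible as a sum of two squares.
Step 3: Build a representation. Group n = k² · m with k = 4 and m = 61 · 73 = 4453 (a product of primes ≡ 1 (mod 4)); a representation of m scales to one of n via (k·x)² + (k·y)² = k²(x² + y²). Each prime p ≡ 1 (mod 4) is itself a sum of two squares; find a² by testing p − a² for a perfect square:
  61: 61 − 1² = 60, 61 − 2² = 57, 61 − 3² = 52, 61 − 4² = 45, 61 − 5² = 36 = 6² ⇒ 61 = 5² + 6².
  73: 73 − 1² = 72, 73 − 2² = 69, 73 − 3² = 64 = 8² ⇒ 73 = 3² + 8².
  Combine using the Brahmagupta–Fibonacci identity (a² + b²)(c² + d²) = (ac − bd)² + (ad + bc)² = (ac + bd)² + (ad − bc)²:
  61 · 73 = 4453: from (5² + 6²)(3² + 8²), take (5·3 − 6·8, 5·8 + 6·3) = (15 − 48, 40 + 18) = (-33, 58); dropping signs (only squares matter) gives (33, 58); check 33² + 58² = 1089 + 3364 = 4453 ✓.
  Scale by k = 4: (4·33, 4·58) = (132, 232).
Step 4: Order so x ≤ y and verify: 132² + 232² = 17424 + 53824 = 71248 = n. ✓

n = 71248 = 132² + 232² (one valid representation with x ≤ y).


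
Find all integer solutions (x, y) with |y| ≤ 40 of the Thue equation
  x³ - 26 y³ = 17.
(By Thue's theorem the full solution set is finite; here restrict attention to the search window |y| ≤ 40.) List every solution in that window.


The equation is x³ - 26y³ = 17. For fixed y, x³ = 26·y³ + 17, so a solution requires the RHS to be a perfect cube.
Strategy: iterate y from -40 to 40, compute RHS = 26·y³ + 17, and check whether it is a (positive or negative) perfect cube.
Check small values of y:
  y = 0: RHS = 17 is not a perfect cube.
  y = 1: RHS = 43 is not a perfect cube.
  y = -1: RHS = -9 is not a perfect cube.
  y = 2: RHS = 225 is not a perfect cube.
  y = -2: RHS = -191 is not a perfect cube.
  y = 3: RHS = 719 is not a perfect cube.
  y = -3: RHS = -685 is not a perfect cube.
Continuing the search up to |y| = 40 finds no solutions either.
No (x, y) in the scanned range satisfies the equation.

No integer solutions with |y| ≤ 40.


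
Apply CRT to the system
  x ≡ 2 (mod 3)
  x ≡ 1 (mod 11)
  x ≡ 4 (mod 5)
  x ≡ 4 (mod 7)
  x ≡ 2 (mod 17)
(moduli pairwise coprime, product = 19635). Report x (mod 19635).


Product of moduli M = 3 · 11 · 5 · 7 · 17 = 19635.
Merge one congruence at a time:
  Start: x ≡ 2 (mod 3).
  Combine with x ≡ 1 (mod 11); new modulus lcm = 33.
    Write x = 2 + 3·t and substitute into x ≡ 1 (mod 11): 3·t ≡ 1 − 2 = -1 (mod 11).
    Reduce coefficients mod 11: 3·t ≡ 10 (mod 11).
    The inverse of 3 mod 11 is 4 (since 3·4 = 12 = 1·11 + 1), so t ≡ 4·10 = 40 ≡ 7 (mod 11).
    Then x = 2 + 3·7 = 23, valid modulo lcm(3, 11) = 33: x ≡ 23 (mod 33).
  Combine with x ≡ 4 (mod 5); new modulus lcm = 165.
    Write x = 23 + 33·t and substitute into x ≡ 4 (mod 5): 33·t ≡ 4 − 23 = -19 (mod 5).
    Reduce coefficients mod 5: 3·t ≡ 1 (mod 5).
    The inverse of 3 mod 5 is 2 (since 3·2 = 6 = 1·5 + 1), so t ≡ 2·1 = 2 ≡ 2 (mod 5).
    Then x = 23 + 33·2 = 89, valid modulo lcm(33, 5) = 165: x ≡ 89 (mod 165).
  Combine with x ≡ 4 (mod 7); new modulus lcm = 1155.
    Write x = 89 + 165·t and substitute into x ≡ 4 (mod 7): 165·t ≡ 4 − 89 = -85 (mod 7).
    Reduce coefficients mod 7: 4·t ≡ 6 (mod 7).
    The inverse of 4 mod 7 is 2 (since 4·2 = 8 = 1·7 + 1), so t ≡ 2·6 = 12 ≡ 5 (mod 7).
    Then x = 89 + 165·5 = 914, valid modulo lcm(165, 7) = 1155: x ≡ 914 (mod 1155).
  Combine with x ≡ 2 (mod 17); new modulus lcm = 19635.
    Write x = 914 + 1155·t and substitute into x ≡ 2 (mod 17): 1155·t ≡ 2 − 914 = -912 (mod 17).
    Reduce coefficients mod 17: 16·t ≡ 6 (mod 17).
    The inverse of 16 mod 17 is 16 (since 16·16 = 256 = 15·17 + 1), so t ≡ 16·6 = 96 ≡ 11 (mod 17).
    Then x = 914 + 1155·11 = 13619, valid modulo lcm(1155, 17) = 19635: x ≡ 13619 (mod 19635).
Verify against each original: 13619 mod 3 = 2, 13619 mod 11 = 1, 13619 mod 5 = 4, 13619 mod 7 = 4, 13619 mod 17 = 2.

x ≡ 13619 (mod 19635).


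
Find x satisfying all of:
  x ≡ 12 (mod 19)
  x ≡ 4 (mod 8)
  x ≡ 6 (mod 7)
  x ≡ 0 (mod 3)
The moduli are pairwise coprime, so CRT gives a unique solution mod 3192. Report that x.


Product of moduli M = 19 · 8 · 7 · 3 = 3192.
Merge one congruence at a time:
  Start: x ≡ 12 (mod 19).
  Combine with x ≡ 4 (mod 8); new modulus lcm = 152.
    Write x = 12 + 19·t and substitute into x ≡ 4 (mod 8): 19·t ≡ 4 − 12 = -8 (mod 8).
    Reduce coefficients mod 8: 3·t ≡ 0 (mod 8).
    The inverse of 3 mod 8 is 3 (since 3·3 = 9 = 1·8 + 1), so t ≡ 3·0 = 0 ≡ 0 (mod 8).
    Then x = 12 + 19·0 = 12, valid modulo lcm(19, 8) = 152: x ≡ 12 (mod 152).
  Combine with x ≡ 6 (mod 7); new modulus lcm = 1064.
    Write x = 12 + 152·t and substitute into x ≡ 6 (mod 7): 152·t ≡ 6 − 12 = -6 (mod 7).
    Reduce coefficients mod 7: 5·t ≡ 1 (mod 7).
    The inverse of 5 mod 7 is 3 (since 5·3 = 15 = 2·7 + 1), so t ≡ 3·1 = 3 ≡ 3 (mod 7).
    Then x = 12 + 152·3 = 468, valid modulo lcm(152, 7) = 1064: x ≡ 468 (mod 1064).
  Combine with x ≡ 0 (mod 3); new modulus lcm = 3192.
    Write x = 468 + 1064·t and substitute into x ≡ 0 (mod 3): 1064·t ≡ 0 − 468 = -468 (mod 3).
    Reduce coefficients mod 3: 2·t ≡ 0 (mod 3).
    The inverse of 2 mod 3 is 2 (since 2·2 = 4 = 1·3 + 1), so t ≡ 2·0 = 0 ≡ 0 (mod 3).
    Then x = 468 + 1064·0 = 468, valid modulo lcm(1064, 3) = 3192: x ≡ 468 (mod 3192).
Verify against each original: 468 mod 19 = 12, 468 mod 8 = 4, 468 mod 7 = 6, 468 mod 3 = 0.

x ≡ 468 (mod 3192).


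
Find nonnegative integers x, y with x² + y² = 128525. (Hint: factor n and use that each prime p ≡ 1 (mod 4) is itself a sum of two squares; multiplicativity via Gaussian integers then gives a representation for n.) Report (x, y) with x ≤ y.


Step 1: Factor n = 128525 = 5^2 · 53 · 97.
Step 2: Check the mod-4 condition on each prime factor: 5 ≡ 1 (mod 4), exponent 2; 53 ≡ 1 (mod 4), exponent 1; 97 ≡ 1 (mod 4), exponent 1.
All primes ≡ 3 (mod 4) appear to even exponent (or don't appear), so by the two-squares theorem n IS expressible as a sum of two squares.
Step 3: Build a representation. Group n = k² · m with k = 5 and m = 53 · 97 = 5141 (a product of primes ≡ 1 (mod 4)); a representation of m scales to one of n via (k·x)² + (k·y)² = k²(x² + y²). Each prime p ≡ 1 (mod 4) is itself a sum of two squares; find a² by testing p − a² for a perfect square:
  53: 53 − 1² = 52, 53 − 2² = 49 = 7² ⇒ 53 = 2² + 7².
  97: 97 − 1² = 96, 97 − 2² = 93, 97 − 3² = 88, 97 − 4² = 81 = 9² ⇒ 97 = 4² + 9².
  Combine using the Brahmagupta–Fibonacci identity (a² + b²)(c² + d²) = (ac − bd)² + (ad + bc)² = (ac + bd)² + (ad − bc)²:
  53 · 97 = 5141: from (2² + 7²)(4² + 9²), take (2·4 − 7·9, 2·9 + 7·4) = (8 − 63, 18 + 28) = (-55, 46); dropping signs (only squares matter) gives (55, 46); check 55² + 46² = 3025 + 2116 = 5141 ✓.
  Scale by k = 5: (5·55, 5·46) = (275, 230).
Step 4: Order so x ≤ y and verify: 230² + 275² = 52900 + 75625 = 128525 = n. ✓

n = 128525 = 230² + 275² (one valid representation with x ≤ y).


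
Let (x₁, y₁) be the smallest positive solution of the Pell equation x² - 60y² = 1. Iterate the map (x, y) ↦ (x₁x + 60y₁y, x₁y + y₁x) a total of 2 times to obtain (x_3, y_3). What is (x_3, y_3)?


Step 1: Find the fundamental solution (x₁, y₁) of x² - 60y² = 1.
  Expand √60 as a continued fraction. a₀ = ⌊√60⌋ = 7; iterate m_{k+1} = d_k·a_k − m_k, d_{k+1} = (60 − m_{k+1}²)/d_k, a_{k+1} = ⌊(a₀ + m_{k+1})/d_{k+1}⌋ (starting m₀ = 0, d₀ = 1), with convergents p_k = a_k·p_{k-1} + p_{k-2}, q_k = a_k·q_{k-1} + q_{k-2} (p₋₁ = 1, q₋₁ = 0):
  k = 0: a₀ = 7; p₀/q₀ = 7/1; p₀² − 60·q₀² = 49 − 60 = -11.
  k = 1: m = 7, d = 11, a = ⌊(7 + 7)/11⌋ = 1; p/q = (1·7 + 1)/(1·1 + 0) = 8/1; p² − 60·q² = 64 − 60 = 4.
  k = 2: m = 4, d = 4, a = ⌊(7 + 4)/4⌋ = 2; p/q = (2·8 + 7)/(2·1 + 1) = 23/3; p² − 60·q² = 529 − 540 = -11.
  k = 3: m = 4, d = 11, a = ⌊(7 + 4)/11⌋ = 1; p/q = (1·23 + 8)/(1·3 + 1) = 31/4; p² − 60·q² = 961 − 960 = 1.
  The first convergent with p² − 60·q² = 1 gives the fundamental solution (x₁, y₁) = (31, 4).
Step 2: Apply the recurrence (x_{n+1}, y_{n+1}) = (x₁x_n + 60y₁y_n, x₁y_n + y₁x_n) repeatedly.
  From (x_1, y_1) = (31, 4): x_2 = 31·31 + 60·4·4 = 1921; y_2 = 31·4 + 4·31 = 248.
  From (x_2, y_2) = (1921, 248): x_3 = 31·1921 + 60·4·248 = 119071; y_3 = 31·248 + 4·1921 = 15372.
Step 3: Verify x_3² - 60·y_3² = 14177903041 - 14177903040 = 1 (should be 1). ✓

(x_1, y_1) = (31, 4); (x_3, y_3) = (119071, 15372).


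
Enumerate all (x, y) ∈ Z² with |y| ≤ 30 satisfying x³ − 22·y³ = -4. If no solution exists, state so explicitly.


The equation is x³ - 22y³ = -4. For fixed y, x³ = 22·y³ − 4, so a solution requires the RHS to be a perfect cube.
Strategy: iterate y from -30 to 30, compute RHS = 22·y³ − 4, and check whether it is a (positive or negative) perfect cube.
Check small values of y:
  y = 0: RHS = -4 is not a perfect cube.
  y = 1: RHS = 18 is not a perfect cube.
  y = -1: RHS = -26 is not a perfect cube.
  y = 2: RHS = 172 is not a perfect cube.
  y = -2: RHS = -180 is not a perfect cube.
  y = 3: RHS = 590 is not a perfect cube.
  y = -3: RHS = -598 is not a perfect cube.
Continuing the search up to |y| = 30 finds no solutions either.
No (x, y) in the scanned range satisfies the equation.

No integer solutions with |y| ≤ 30.


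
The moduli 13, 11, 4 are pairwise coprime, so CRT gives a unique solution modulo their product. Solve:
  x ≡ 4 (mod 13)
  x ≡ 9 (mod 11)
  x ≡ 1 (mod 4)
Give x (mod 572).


Moduli 13, 11, 4 are pairwise coprime; by CRT there is a unique solution modulo M = 13 · 11 · 4 = 572.
Solve pairwise, accumulating the modulus:
  Start with x ≡ 4 (mod 13).
  Combine with x ≡ 9 (mod 11): since gcd(13, 11) = 1, we get a unique residue mod 143.
    Write x = 4 + 13·t and substitute into x ≡ 9 (mod 11): 13·t ≡ 9 − 4 = 5 (mod 11).
    Reduce coefficients mod 11: 2·t ≡ 5 (mod 11).
    The inverse of 2 mod 11 is 6 (since 2·6 = 12 = 1·11 + 1), so t ≡ 6·5 = 30 ≡ 8 (mod 11).
    Then x = 4 + 13·8 = 108, valid modulo lcm(13, 11) = 143: x ≡ 108 (mod 143).
  Combine with x ≡ 1 (mod 4): since gcd(143, 4) = 1, we get a unique residue mod 572.
    Write x = 108 + 143·t and substitute into x ≡ 1 (mod 4): 143·t ≡ 1 − 108 = -107 (mod 4).
    Reduce coefficients mod 4: 3·t ≡ 1 (mod 4).
    The inverse of 3 mod 4 is 3 (since 3·3 = 9 = 2·4 + 1), so t ≡ 3·1 = 3 ≡ 3 (mod 4).
    Then x = 108 + 143·3 = 537, valid modulo lcm(143, 4) = 572: x ≡ 537 (mod 572).
Verify: 537 mod 13 = 4 ✓, 537 mod 11 = 9 ✓, 537 mod 4 = 1 ✓.

x ≡ 537 (mod 572).


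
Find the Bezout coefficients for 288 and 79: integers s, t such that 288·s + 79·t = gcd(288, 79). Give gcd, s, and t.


Euclidean algorithm on (288, 79) — divide until remainder is 0:
  288 = 3 · 79 + 51
  79 = 1 · 51 + 28
  51 = 1 · 28 + 23
  28 = 1 · 23 + 5
  23 = 4 · 5 + 3
  5 = 1 · 3 + 2
  3 = 1 · 2 + 1
  2 = 2 · 1 + 0
gcd(288, 79) = 1.
Track Bezout coefficients alongside the remainders: start with r₀ = 288 = a·1 + b·0 (s = 1, t = 0) and r₁ = 79 = a·0 + b·1 (s = 0, t = 1); each new remainder r_{k+1} = r_{k-1} − q_k·r_k inherits s_{k+1} = s_{k-1} − q_k·s_k, t_{k+1} = t_{k-1} − q_k·t_k, so r_k = a·s_k + b·t_k at every step:
  q = 3: r = 51, s = 1 − 3·0 = 1, t = 0 − 3·1 = -3  (check: 288·1 + 79·(-3) = 51)
  q = 1: r = 28, s = 0 − 1·1 = -1, t = 1 − 1·(-3) = 4  (check: 288·(-1) + 79·4 = 28)
  q = 1: r = 23, s = 1 − 1·(-1) = 2, t = -3 − 1·4 = -7  (check: 288·2 + 79·(-7) = 23)
  q = 1: r = 5, s = -1 − 1·2 = -3, t = 4 − 1·(-7) = 11  (check: 288·(-3) + 79·11 = 5)
  q = 4: r = 3, s = 2 − 4·(-3) = 14, t = -7 − 4·11 = -51  (check: 288·14 + 79·(-51) = 3)
  q = 1: r = 2, s = -3 − 1·14 = -17, t = 11 − 1·(-51) = 62  (check: 288·(-17) + 79·62 = 2)
  q = 1: r = 1, s = 14 − 1·(-17) = 31, t = -51 − 1·62 = -113  (check: 288·31 + 79·(-113) = 1)
The row with r = 1 (the gcd) gives the Bezout coefficients s = 31, t = -113.
Result: 288 · (31) + 79 · (-113) = 1.

gcd(288, 79) = 1; s = 31, t = -113 (check: 288·31 + 79·(-113) = 1).


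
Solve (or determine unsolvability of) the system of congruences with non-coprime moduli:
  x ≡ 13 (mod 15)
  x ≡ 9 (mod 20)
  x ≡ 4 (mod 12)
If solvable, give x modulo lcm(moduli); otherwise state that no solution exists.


Moduli 15, 20, 12 are not pairwise coprime, so CRT works modulo lcm(m_i) when all pairwise compatibility conditions hold.
Pairwise compatibility: gcd(m_i, m_j) must divide a_i - a_j for every pair.
Merge one congruence at a time:
  Start: x ≡ 13 (mod 15).
  Combine with x ≡ 9 (mod 20): gcd(15, 20) = 5, and 9 - 13 = -4 is NOT divisible by 5.
    ⇒ system is inconsistent (no integer solution).

No solution (the system is inconsistent).


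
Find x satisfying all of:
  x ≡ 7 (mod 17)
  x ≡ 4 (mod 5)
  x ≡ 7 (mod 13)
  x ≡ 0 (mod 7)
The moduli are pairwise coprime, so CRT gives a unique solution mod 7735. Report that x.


Product of moduli M = 17 · 5 · 13 · 7 = 7735.
Merge one congruence at a time:
  Start: x ≡ 7 (mod 17).
  Combine with x ≡ 4 (mod 5); new modulus lcm = 85.
    Write x = 7 + 17·t and substitute into x ≡ 4 (mod 5): 17·t ≡ 4 − 7 = -3 (mod 5).
    Reduce coefficients mod 5: 2·t ≡ 2 (mod 5).
    The inverse of 2 mod 5 is 3 (since 2·3 = 6 = 1·5 + 1), so t ≡ 3·2 = 6 ≡ 1 (mod 5).
    Then x = 7 + 17·1 = 24, valid modulo lcm(17, 5) = 85: x ≡ 24 (mod 85).
  Combine with x ≡ 7 (mod 13); new modulus lcm = 1105.
    Write x = 24 + 85·t and substitute into x ≡ 7 (mod 13): 85·t ≡ 7 − 24 = -17 (mod 13).
    Reduce coefficients mod 13: 7·t ≡ 9 (mod 13).
    The inverse of 7 mod 13 is 2 (since 7·2 = 14 = 1·13 + 1), so t ≡ 2·9 = 18 ≡ 5 (mod 13).
    Then x = 24 + 85·5 = 449, valid modulo lcm(85, 13) = 1105: x ≡ 449 (mod 1105).
  Combine with x ≡ 0 (mod 7); new modulus lcm = 7735.
    Write x = 449 + 1105·t and substitute into x ≡ 0 (mod 7): 1105·t ≡ 0 − 449 = -449 (mod 7).
    Reduce coefficients mod 7: 6·t ≡ 6 (mod 7).
    The inverse of 6 mod 7 is 6 (since 6·6 = 36 = 5·7 + 1), so t ≡ 6·6 = 36 ≡ 1 (mod 7).
    Then x = 449 + 1105·1 = 1554, valid modulo lcm(1105, 7) = 7735: x ≡ 1554 (mod 7735).
Verify against each original: 1554 mod 17 = 7, 1554 mod 5 = 4, 1554 mod 13 = 7, 1554 mod 7 = 0.

x ≡ 1554 (mod 7735).


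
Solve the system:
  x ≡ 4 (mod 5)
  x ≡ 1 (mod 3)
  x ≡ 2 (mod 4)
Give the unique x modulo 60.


Moduli 5, 3, 4 are pairwise coprime; by CRT there is a unique solution modulo M = 5 · 3 · 4 = 60.
Solve pairwise, accumulating the modulus:
  Start with x ≡ 4 (mod 5).
  Combine with x ≡ 1 (mod 3): since gcd(5, 3) = 1, we get a unique residue mod 15.
    Write x = 4 + 5·t and substitute into x ≡ 1 (mod 3): 5·t ≡ 1 − 4 = -3 (mod 3).
    Reduce coefficients mod 3: 2·t ≡ 0 (mod 3).
    The inverse of 2 mod 3 is 2 (since 2·2 = 4 = 1·3 + 1), so t ≡ 2·0 = 0 ≡ 0 (mod 3).
    Then x = 4 + 5·0 = 4, valid modulo lcm(5, 3) = 15: x ≡ 4 (mod 15).
  Combine with x ≡ 2 (mod 4): since gcd(15, 4) = 1, we get a unique residue mod 60.
    Write x = 4 + 15·t and substitute into x ≡ 2 (mod 4): 15·t ≡ 2 − 4 = -2 (mod 4).
    Reduce coefficients mod 4: 3·t ≡ 2 (mod 4).
    The inverse of 3 mod 4 is 3 (since 3·3 = 9 = 2·4 + 1), so t ≡ 3·2 = 6 ≡ 2 (mod 4).
    Then x = 4 + 15·2 = 34, valid modulo lcm(15, 4) = 60: x ≡ 34 (mod 60).
Verify: 34 mod 5 = 4 ✓, 34 mod 3 = 1 ✓, 34 mod 4 = 2 ✓.

x ≡ 34 (mod 60).


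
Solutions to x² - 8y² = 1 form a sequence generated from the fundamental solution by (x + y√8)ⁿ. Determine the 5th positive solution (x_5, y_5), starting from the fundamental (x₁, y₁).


Step 1: Find the fundamental solution (x₁, y₁) of x² - 8y² = 1.
  Expand √8 as a continued fraction. a₀ = ⌊√8⌋ = 2; iterate m_{k+1} = d_k·a_k − m_k, d_{k+1} = (8 − m_{k+1}²)/d_k, a_{k+1} = ⌊(a₀ + m_{k+1})/d_{k+1}⌋ (starting m₀ = 0, d₀ = 1), with convergents p_k = a_k·p_{k-1} + p_{k-2}, q_k = a_k·q_{k-1} + q_{k-2} (p₋₁ = 1, q₋₁ = 0):
  k = 0: a₀ = 2; p₀/q₀ = 2/1; p₀² − 8·q₀² = 4 − 8 = -4.
  k = 1: m = 2, d = 4, a = ⌊(2 + 2)/4⌋ = 1; p/q = (1·2 + 1)/(1·1 + 0) = 3/1; p² − 8·q² = 9 − 8 = 1.
  The first convergent with p² − 8·q² = 1 gives the fundamental solution (x₁, y₁) = (3, 1).
Step 2: Apply the recurrence (x_{n+1}, y_{n+1}) = (x₁x_n + 8y₁y_n, x₁y_n + y₁x_n) repeatedly.
  From (x_1, y_1) = (3, 1): x_2 = 3·3 + 8·1·1 = 17; y_2 = 3·1 + 1·3 = 6.
  From (x_2, y_2) = (17, 6): x_3 = 3·17 + 8·1·6 = 99; y_3 = 3·6 + 1·17 = 35.
  From (x_3, y_3) = (99, 35): x_4 = 3·99 + 8·1·35 = 577; y_4 = 3·35 + 1·99 = 204.
  From (x_4, y_4) = (577, 204): x_5 = 3·577 + 8·1·204 = 3363; y_5 = 3·204 + 1·577 = 1189.
Step 3: Verify x_5² - 8·y_5² = 11309769 - 11309768 = 1 (should be 1). ✓

(x_1, y_1) = (3, 1); (x_5, y_5) = (3363, 1189).


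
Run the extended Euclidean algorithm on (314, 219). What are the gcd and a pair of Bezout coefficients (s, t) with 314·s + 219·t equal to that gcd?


Euclidean algorithm on (314, 219) — divide until remainder is 0:
  314 = 1 · 219 + 95
  219 = 2 · 95 + 29
  95 = 3 · 29 + 8
  29 = 3 · 8 + 5
  8 = 1 · 5 + 3
  5 = 1 · 3 + 2
  3 = 1 · 2 + 1
  2 = 2 · 1 + 0
gcd(314, 219) = 1.
Track Bezout coefficients alongside the remainders: start with r₀ = 314 = a·1 + b·0 (s = 1, t = 0) and r₁ = 219 = a·0 + b·1 (s = 0, t = 1); each new remainder r_{k+1} = r_{k-1} − q_k·r_k inherits s_{k+1} = s_{k-1} − q_k·s_k, t_{k+1} = t_{k-1} − q_k·t_k, so r_k = a·s_k + b·t_k at every step:
  q = 1: r = 95, s = 1 − 1·0 = 1, t = 0 − 1·1 = -1  (check: 314·1 + 219·(-1) = 95)
  q = 2: r = 29, s = 0 − 2·1 = -2, t = 1 − 2·(-1) = 3  (check: 314·(-2) + 219·3 = 29)
  q = 3: r = 8, s = 1 − 3·(-2) = 7, t = -1 − 3·3 = -10  (check: 314·7 + 219·(-10) = 8)
  q = 3: r = 5, s = -2 − 3·7 = -23, t = 3 − 3·(-10) = 33  (check: 314·(-23) + 219·33 = 5)
  q = 1: r = 3, s = 7 − 1·(-23) = 30, t = -10 − 1·33 = -43  (check: 314·30 + 219·(-43) = 3)
  q = 1: r = 2, s = -23 − 1·30 = -53, t = 33 − 1·(-43) = 76  (check: 314·(-53) + 219·76 = 2)
  q = 1: r = 1, s = 30 − 1·(-53) = 83, t = -43 − 1·76 = -119  (check: 314·83 + 219·(-119) = 1)
The row with r = 1 (the gcd) gives the Bezout coefficients s = 83, t = -119.
Result: 314 · (83) + 219 · (-119) = 1.

gcd(314, 219) = 1; s = 83, t = -119 (check: 314·83 + 219·(-119) = 1).


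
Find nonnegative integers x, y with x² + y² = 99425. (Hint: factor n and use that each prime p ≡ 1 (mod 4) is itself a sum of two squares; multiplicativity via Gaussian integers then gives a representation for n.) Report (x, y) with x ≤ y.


Step 1: Factor n = 99425 = 5^2 · 41 · 97.
Step 2: Check the mod-4 condition on each prime factor: 5 ≡ 1 (mod 4), exponent 2; 41 ≡ 1 (mod 4), exponent 1; 97 ≡ 1 (mod 4), exponent 1.
All primes ≡ 3 (mod 4) appear to even exponent (or don't appear), so by the two-squares theorem n IS expressible as a sum of two squares.
Step 3: Build a representation. Group n = k² · m with k = 5 and m = 41 · 97 = 3977 (a product of primes ≡ 1 (mod 4)); a representation of m scales to one of n via (k·x)² + (k·y)² = k²(x² + y²). Each prime p ≡ 1 (mod 4) is itself a sum of two squares; find a² by testing p − a² for a perfect square:
  41: 41 − 1² = 40, 41 − 2² = 37, 41 − 3² = 32, 41 − 4² = 25 = 5² ⇒ 41 = 4² + 5².
  97: 97 − 1² = 96, 97 − 2² = 93, 97 − 3² = 88, 97 − 4² = 81 = 9² ⇒ 97 = 4² + 9².
  Combine using the Brahmagupta–Fibonacci identity (a² + b²)(c² + d²) = (ac − bd)² + (ad + bc)² = (ac + bd)² + (ad − bc)²:
  41 · 97 = 3977: from (4² + 5²)(4² + 9²), take (4·4 − 5·9, 4·9 + 5·4) = (16 − 45, 36 + 20) = (-29, 56); dropping signs (only squares matter) gives (29, 56); check 29² + 56² = 841 + 3136 = 3977 ✓.
  Scale by k = 5: (5·29, 5·56) = (145, 280).
Step 4: Order so x ≤ y and verify: 145² + 280² = 21025 + 78400 = 99425 = n. ✓

n = 99425 = 145² + 280² (one valid representation with x ≤ y).


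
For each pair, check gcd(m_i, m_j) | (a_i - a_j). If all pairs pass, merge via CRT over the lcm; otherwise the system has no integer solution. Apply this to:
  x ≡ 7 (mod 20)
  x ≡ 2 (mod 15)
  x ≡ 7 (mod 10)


Moduli 20, 15, 10 are not pairwise coprime, so CRT works modulo lcm(m_i) when all pairwise compatibility conditions hold.
Pairwise compatibility: gcd(m_i, m_j) must divide a_i - a_j for every pair.
Merge one congruence at a time:
  Start: x ≡ 7 (mod 20).
  Combine with x ≡ 2 (mod 15): gcd(20, 15) = 5; 2 - 7 = -5, which IS divisible by 5, so compatible.
    Write x = 7 + 20·t and substitute into x ≡ 2 (mod 15): 20·t ≡ 2 − 7 = -5 (mod 15).
    Divide the congruence (and modulus) by g = 5: 4·t ≡ -1 (mod 3).
    Reduce coefficients mod 3: 1·t ≡ 2 (mod 3).
    So t ≡ 2 (mod 3).
    Then x = 7 + 20·2 = 47, valid modulo lcm(20, 15) = 60: x ≡ 47 (mod 60).
  Combine with x ≡ 7 (mod 10): gcd(60, 10) = 10; 7 - 47 = -40, which IS divisible by 10, so compatible.
    Write x = 47 + 60·t and substitute into x ≡ 7 (mod 10): 60·t ≡ 7 − 47 = -40 (mod 10).
    Divide the congruence (and modulus) by g = 10: 6·t ≡ -4 (mod 1).
    Modulo 1 every t works; take t = 0.
    Then x = 47 + 60·0 = 47, valid modulo lcm(60, 10) = 60: x ≡ 47 (mod 60).
Verify: 47 mod 20 = 7, 47 mod 15 = 2, 47 mod 10 = 7.

x ≡ 47 (mod 60).


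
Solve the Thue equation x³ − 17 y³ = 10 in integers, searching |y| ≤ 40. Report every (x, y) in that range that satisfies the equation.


The equation is x³ - 17y³ = 10. For fixed y, x³ = 17·y³ + 10, so a solution requires the RHS to be a perfect cube.
Strategy: iterate y from -40 to 40, compute RHS = 17·y³ + 10, and check whether it is a (positive or negative) perfect cube.
Check small values of y:
  y = 0: RHS = 10 is not a perfect cube.
  y = 1: RHS = 27 = (3)³ ⇒ x = 3 works.
  y = -1: RHS = -7 is not a perfect cube.
  y = 2: RHS = 146 is not a perfect cube.
  y = -2: RHS = -126 is not a perfect cube.
  y = 3: RHS = 469 is not a perfect cube.
  y = -3: RHS = -449 is not a perfect cube.
Continuing the search up to |y| = 40 finds no further solutions beyond those listed.
Collected solutions: (3, 1).

Solutions (with |y| ≤ 40): (3, 1).


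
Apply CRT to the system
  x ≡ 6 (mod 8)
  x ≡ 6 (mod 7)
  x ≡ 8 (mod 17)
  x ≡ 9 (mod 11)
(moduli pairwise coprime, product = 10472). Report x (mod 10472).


Product of moduli M = 8 · 7 · 17 · 11 = 10472.
Merge one congruence at a time:
  Start: x ≡ 6 (mod 8).
  Combine with x ≡ 6 (mod 7); new modulus lcm = 56.
    Write x = 6 + 8·t and substitute into x ≡ 6 (mod 7): 8·t ≡ 6 − 6 = 0 (mod 7).
    Reduce coefficients mod 7: 1·t ≡ 0 (mod 7).
    So t ≡ 0 (mod 7).
    Then x = 6 + 8·0 = 6, valid modulo lcm(8, 7) = 56: x ≡ 6 (mod 56).
  Combine with x ≡ 8 (mod 17); new modulus lcm = 952.
    Write x = 6 + 56·t and substitute into x ≡ 8 (mod 17): 56·t ≡ 8 − 6 = 2 (mod 17).
    Reduce coefficients mod 17: 5·t ≡ 2 (mod 17).
    The inverse of 5 mod 17 is 7 (since 5·7 = 35 = 2·17 + 1), so t ≡ 7·2 = 14 ≡ 14 (mod 17).
    Then x = 6 + 56·14 = 790, valid modulo lcm(56, 17) = 952: x ≡ 790 (mod 952).
  Combine with x ≡ 9 (mod 11); new modulus lcm = 10472.
    Write x = 790 + 952·t and substitute into x ≡ 9 (mod 11): 952·t ≡ 9 − 790 = -781 (mod 11).
    Reduce coefficients mod 11: 6·t ≡ 0 (mod 11).
    The inverse of 6 mod 11 is 2 (since 6·2 = 12 = 1·11 + 1), so t ≡ 2·0 = 0 ≡ 0 (mod 11).
    Then x = 790 + 952·0 = 790, valid modulo lcm(952, 11) = 10472: x ≡ 790 (mod 10472).
Verify against each original: 790 mod 8 = 6, 790 mod 7 = 6, 790 mod 17 = 8, 790 mod 11 = 9.

x ≡ 790 (mod 10472).


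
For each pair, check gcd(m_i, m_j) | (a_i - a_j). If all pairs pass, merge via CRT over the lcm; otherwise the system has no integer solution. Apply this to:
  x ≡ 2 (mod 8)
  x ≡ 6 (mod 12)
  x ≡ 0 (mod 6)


Moduli 8, 12, 6 are not pairwise coprime, so CRT works modulo lcm(m_i) when all pairwise compatibility conditions hold.
Pairwise compatibility: gcd(m_i, m_j) must divide a_i - a_j for every pair.
Merge one congruence at a time:
  Start: x ≡ 2 (mod 8).
  Combine with x ≡ 6 (mod 12): gcd(8, 12) = 4; 6 - 2 = 4, which IS divisible by 4, so compatible.
    Write x = 2 + 8·t and substitute into x ≡ 6 (mod 12): 8·t ≡ 6 − 2 = 4 (mod 12).
    Divide the congruence (and modulus) by g = 4: 2·t ≡ 1 (mod 3).
    The inverse of 2 mod 3 is 2 (since 2·2 = 4 = 1·3 + 1), so t ≡ 2·1 = 2 ≡ 2 (mod 3).
    Then x = 2 + 8·2 = 18, valid modulo lcm(8, 12) = 24: x ≡ 18 (mod 24).
  Combine with x ≡ 0 (mod 6): gcd(24, 6) = 6; 0 - 18 = -18, which IS divisible by 6, so compatible.
    Write x = 18 + 24·t and substitute into x ≡ 0 (mod 6): 24·t ≡ 0 − 18 = -18 (mod 6).
    Divide the congruence (and modulus) by g = 6: 4·t ≡ -3 (mod 1).
    Modulo 1 every t works; take t = 0.
    Then x = 18 + 24·0 = 18, valid modulo lcm(24, 6) = 24: x ≡ 18 (mod 24).
Verify: 18 mod 8 = 2, 18 mod 12 = 6, 18 mod 6 = 0.

x ≡ 18 (mod 24).


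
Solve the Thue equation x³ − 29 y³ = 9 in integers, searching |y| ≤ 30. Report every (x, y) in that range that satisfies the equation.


The equation is x³ - 29y³ = 9. For fixed y, x³ = 29·y³ + 9, so a solution requires the RHS to be a perfect cube.
Strategy: iterate y from -30 to 30, compute RHS = 29·y³ + 9, and check whether it is a (positive or negative) perfect cube.
Check small values of y:
  y = 0: RHS = 9 is not a perfect cube.
  y = 1: RHS = 38 is not a perfect cube.
  y = -1: RHS = -20 is not a perfect cube.
  y = 2: RHS = 241 is not a perfect cube.
  y = -2: RHS = -223 is not a perfect cube.
  y = 3: RHS = 792 is not a perfect cube.
  y = -3: RHS = -774 is not a perfect cube.
Continuing the search up to |y| = 30 finds no solutions either.
No (x, y) in the scanned range satisfies the equation.

No integer solutions with |y| ≤ 30.


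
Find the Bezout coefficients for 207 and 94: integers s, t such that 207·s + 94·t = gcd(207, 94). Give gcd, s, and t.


Euclidean algorithm on (207, 94) — divide until remainder is 0:
  207 = 2 · 94 + 19
  94 = 4 · 19 + 18
  19 = 1 · 18 + 1
  18 = 18 · 1 + 0
gcd(207, 94) = 1.
Track Bezout coefficients alongside the remainders: start with r₀ = 207 = a·1 + b·0 (s = 1, t = 0) and r₁ = 94 = a·0 + b·1 (s = 0, t = 1); each new remainder r_{k+1} = r_{k-1} − q_k·r_k inherits s_{k+1} = s_{k-1} − q_k·s_k, t_{k+1} = t_{k-1} − q_k·t_k, so r_k = a·s_k + b·t_k at every step:
  q = 2: r = 19, s = 1 − 2·0 = 1, t = 0 − 2·1 = -2  (check: 207·1 + 94·(-2) = 19)
  q = 4: r = 18, s = 0 − 4·1 = -4, t = 1 − 4·(-2) = 9  (check: 207·(-4) + 94·9 = 18)
  q = 1: r = 1, s = 1 − 1·(-4) = 5, t = -2 − 1·9 = -11  (check: 207·5 + 94·(-11) = 1)
The row with r = 1 (the gcd) gives the Bezout coefficients s = 5, t = -11.
Result: 207 · (5) + 94 · (-11) = 1.

gcd(207, 94) = 1; s = 5, t = -11 (check: 207·5 + 94·(-11) = 1).


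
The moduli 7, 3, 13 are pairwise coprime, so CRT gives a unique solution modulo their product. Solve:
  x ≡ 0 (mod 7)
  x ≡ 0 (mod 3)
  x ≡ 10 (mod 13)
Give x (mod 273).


Moduli 7, 3, 13 are pairwise coprime; by CRT there is a unique solution modulo M = 7 · 3 · 13 = 273.
Solve pairwise, accumulating the modulus:
  Start with x ≡ 0 (mod 7).
  Combine with x ≡ 0 (mod 3): since gcd(7, 3) = 1, we get a unique residue mod 21.
    Write x = 0 + 7·t and substitute into x ≡ 0 (mod 3): 7·t ≡ 0 − 0 = 0 (mod 3).
    Reduce coefficients mod 3: 1·t ≡ 0 (mod 3).
    So t ≡ 0 (mod 3).
    Then x = 0 + 7·0 = 0, valid modulo lcm(7, 3) = 21: x ≡ 0 (mod 21).
  Combine with x ≡ 10 (mod 13): since gcd(21, 13) = 1, we get a unique residue mod 273.
    Write x = 0 + 21·t and substitute into x ≡ 10 (mod 13): 21·t ≡ 10 − 0 = 10 (mod 13).
    Reduce coefficients mod 13: 8·t ≡ 10 (mod 13).
    The inverse of 8 mod 13 is 5 (since 8·5 = 40 = 3·13 + 1), so t ≡ 5·10 = 50 ≡ 11 (mod 13).
    Then x = 0 + 21·11 = 231, valid modulo lcm(21, 13) = 273: x ≡ 231 (mod 273).
Verify: 231 mod 7 = 0 ✓, 231 mod 3 = 0 ✓, 231 mod 13 = 10 ✓.

x ≡ 231 (mod 273).


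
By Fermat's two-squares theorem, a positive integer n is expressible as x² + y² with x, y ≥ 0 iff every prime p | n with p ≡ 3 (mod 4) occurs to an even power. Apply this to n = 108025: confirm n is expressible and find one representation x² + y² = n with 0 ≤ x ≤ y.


Step 1: Factor n = 108025 = 5^2 · 29 · 149.
Step 2: Check the mod-4 condition on each prime factor: 5 ≡ 1 (mod 4), exponent 2; 29 ≡ 1 (mod 4), exponent 1; 149 ≡ 1 (mod 4), exponent 1.
All primes ≡ 3 (mod 4) appear to even exponent (or don't appear), so by the two-squares theorem n IS expressible as a sum of two squares.
Step 3: Build a representation. Group n = k² · m with k = 5 and m = 29 · 149 = 4321 (a product of primes ≡ 1 (mod 4)); a representation of m scales to one of n via (k·x)² + (k·y)² = k²(x² + y²). Each prime p ≡ 1 (mod 4) is itself a sum of two squares; find a² by testing p − a² for a perfect square:
  29: 29 − 1² = 28, 29 − 2² = 25 = 5² ⇒ 29 = 2² + 5².
  149: 149 − 1² = 148, 149 − 2² = 145, 149 − 3² = 140, 149 − 4² = 133, 149 − 5² = 124, 149 − 6² = 113, 149 − 7² = 100 = 10² ⇒ 149 = 7² + 10².
  Combine using the Brahmagupta–Fibonacci identity (a² + b²)(c² + d²) = (ac − bd)² + (ad + bc)² = (ac + bd)² + (ad − bc)²:
  29 · 149 = 4321: from (2² + 5²)(7² + 10²), take (2·7 − 5·10, 2·10 + 5·7) = (14 − 50, 20 + 35) = (-36, 55); dropping signs (only squares matter) gives (36, 55); check 36² + 55² = 1296 + 3025 = 4321 ✓.
  Scale by k = 5: (5·36, 5·55) = (180, 275).
Step 4: Order so x ≤ y and verify: 180² + 275² = 32400 + 75625 = 108025 = n. ✓

n = 108025 = 180² + 275² (one valid representation with x ≤ y).


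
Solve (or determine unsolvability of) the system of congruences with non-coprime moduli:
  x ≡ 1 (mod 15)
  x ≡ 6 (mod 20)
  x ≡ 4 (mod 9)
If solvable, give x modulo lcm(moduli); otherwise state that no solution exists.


Moduli 15, 20, 9 are not pairwise coprime, so CRT works modulo lcm(m_i) when all pairwise compatibility conditions hold.
Pairwise compatibility: gcd(m_i, m_j) must divide a_i - a_j for every pair.
Merge one congruence at a time:
  Start: x ≡ 1 (mod 15).
  Combine with x ≡ 6 (mod 20): gcd(15, 20) = 5; 6 - 1 = 5, which IS divisible by 5, so compatible.
    Write x = 1 + 15·t and substitute into x ≡ 6 (mod 20): 15·t ≡ 6 − 1 = 5 (mod 20).
    Divide the congruence (and modulus) by g = 5: 3·t ≡ 1 (mod 4).
    The inverse of 3 mod 4 is 3 (since 3·3 = 9 = 2·4 + 1), so t ≡ 3·1 = 3 ≡ 3 (mod 4).
    Then x = 1 + 15·3 = 46, valid modulo lcm(15, 20) = 60: x ≡ 46 (mod 60).
  Combine with x ≡ 4 (mod 9): gcd(60, 9) = 3; 4 - 46 = -42, which IS divisible by 3, so compatible.
    Write x = 46 + 60·t and substitute into x ≡ 4 (mod 9): 60·t ≡ 4 − 46 = -42 (mod 9).
    Divide the congruence (and modulus) by g = 3: 20·t ≡ -14 (mod 3).
    Reduce coefficients mod 3: 2·t ≡ 1 (mod 3).
    The inverse of 2 mod 3 is 2 (since 2·2 = 4 = 1·3 + 1), so t ≡ 2·1 = 2 ≡ 2 (mod 3).
    Then x = 46 + 60·2 = 166, valid modulo lcm(60, 9) = 180: x ≡ 166 (mod 180).
Verify: 166 mod 15 = 1, 166 mod 20 = 6, 166 mod 9 = 4.

x ≡ 166 (mod 180).


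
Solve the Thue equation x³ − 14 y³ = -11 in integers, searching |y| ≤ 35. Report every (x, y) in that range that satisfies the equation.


The equation is x³ - 14y³ = -11. For fixed y, x³ = 14·y³ − 11, so a solution requires the RHS to be a perfect cube.
Strategy: iterate y from -35 to 35, compute RHS = 14·y³ − 11, and check whether it is a (positive or negative) perfect cube.
Check small values of y:
  y = 0: RHS = -11 is not a perfect cube.
  y = 1: RHS = 3 is not a perfect cube.
  y = -1: RHS = -25 is not a perfect cube.
  y = 2: RHS = 101 is not a perfect cube.
  y = -2: RHS = -123 is not a perfect cube.
  y = 3: RHS = 367 is not a perfect cube.
  y = -3: RHS = -389 is not a perfect cube.
Continuing the search up to |y| = 35 finds no solutions either.
No (x, y) in the scanned range satisfies the equation.

No integer solutions with |y| ≤ 35.


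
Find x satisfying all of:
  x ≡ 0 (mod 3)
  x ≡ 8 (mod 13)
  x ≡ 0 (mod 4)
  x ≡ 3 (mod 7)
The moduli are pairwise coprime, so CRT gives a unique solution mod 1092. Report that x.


Product of moduli M = 3 · 13 · 4 · 7 = 1092.
Merge one congruence at a time:
  Start: x ≡ 0 (mod 3).
  Combine with x ≡ 8 (mod 13); new modulus lcm = 39.
    Write x = 0 + 3·t and substitute into x ≡ 8 (mod 13): 3·t ≡ 8 − 0 = 8 (mod 13).
    The inverse of 3 mod 13 is 9 (since 3·9 = 27 = 2·13 + 1), so t ≡ 9·8 = 72 ≡ 7 (mod 13).
    Then x = 0 + 3·7 = 21, valid modulo lcm(3, 13) = 39: x ≡ 21 (mod 39).
  Combine with x ≡ 0 (mod 4); new modulus lcm = 156.
    Write x = 21 + 39·t and substitute into x ≡ 0 (mod 4): 39·t ≡ 0 − 21 = -21 (mod 4).
    Reduce coefficients mod 4: 3·t ≡ 3 (mod 4).
    The inverse of 3 mod 4 is 3 (since 3·3 = 9 = 2·4 + 1), so t ≡ 3·3 = 9 ≡ 1 (mod 4).
    Then x = 21 + 39·1 = 60, valid modulo lcm(39, 4) = 156: x ≡ 60 (mod 156).
  Combine with x ≡ 3 (mod 7); new modulus lcm = 1092.
    Write x = 60 + 156·t and substitute into x ≡ 3 (mod 7): 156·t ≡ 3 − 60 = -57 (mod 7).
    Reduce coefficients mod 7: 2·t ≡ 6 (mod 7).
    The inverse of 2 mod 7 is 4 (since 2·4 = 8 = 1·7 + 1), so t ≡ 4·6 = 24 ≡ 3 (mod 7).
    Then x = 60 + 156·3 = 528, valid modulo lcm(156, 7) = 1092: x ≡ 528 (mod 1092).
Verify against each original: 528 mod 3 = 0, 528 mod 13 = 8, 528 mod 4 = 0, 528 mod 7 = 3.

x ≡ 528 (mod 1092).


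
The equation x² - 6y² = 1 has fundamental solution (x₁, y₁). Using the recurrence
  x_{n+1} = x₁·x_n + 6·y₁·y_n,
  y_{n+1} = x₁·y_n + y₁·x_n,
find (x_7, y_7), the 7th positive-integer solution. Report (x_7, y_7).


Step 1: Find the fundamental solution (x₁, y₁) of x² - 6y² = 1.
  Expand √6 as a continued fraction. a₀ = ⌊√6⌋ = 2; iterate m_{k+1} = d_k·a_k − m_k, d_{k+1} = (6 − m_{k+1}²)/d_k, a_{k+1} = ⌊(a₀ + m_{k+1})/d_{k+1}⌋ (starting m₀ = 0, d₀ = 1), with convergents p_k = a_k·p_{k-1} + p_{k-2}, q_k = a_k·q_{k-1} + q_{k-2} (p₋₁ = 1, q₋₁ = 0):
  k = 0: a₀ = 2; p₀/q₀ = 2/1; p₀² − 6·q₀² = 4 − 6 = -2.
  k = 1: m = 2, d = 2, a = ⌊(2 + 2)/2⌋ = 2; p/q = (2·2 + 1)/(2·1 + 0) = 5/2; p² − 6·q² = 25 − 24 = 1.
  The first convergent with p² − 6·q² = 1 gives the fundamental solution (x₁, y₁) = (5, 2).
Step 2: Apply the recurrence (x_{n+1}, y_{n+1}) = (x₁x_n + 6y₁y_n, x₁y_n + y₁x_n) repeatedly.
  From (x_1, y_1) = (5, 2): x_2 = 5·5 + 6·2·2 = 49; y_2 = 5·2 + 2·5 = 20.
  From (x_2, y_2) = (49, 20): x_3 = 5·49 + 6·2·20 = 485; y_3 = 5·20 + 2·49 = 198.
  From (x_3, y_3) = (485, 198): x_4 = 5·485 + 6·2·198 = 4801; y_4 = 5·198 + 2·485 = 1960.
  From (x_4, y_4) = (4801, 1960): x_5 = 5·4801 + 6·2·1960 = 47525; y_5 = 5·1960 + 2·4801 = 19402.
  From (x_5, y_5) = (47525, 19402): x_6 = 5·47525 + 6·2·19402 = 470449; y_6 = 5·19402 + 2·47525 = 192060.
  From (x_6, y_6) = (470449, 192060): x_7 = 5·470449 + 6·2·192060 = 4656965; y_7 = 5·192060 + 2·470449 = 1901198.
Step 3: Verify x_7² - 6·y_7² = 21687323011225 - 21687323011224 = 1 (should be 1). ✓

(x_1, y_1) = (5, 2); (x_7, y_7) = (4656965, 1901198).
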